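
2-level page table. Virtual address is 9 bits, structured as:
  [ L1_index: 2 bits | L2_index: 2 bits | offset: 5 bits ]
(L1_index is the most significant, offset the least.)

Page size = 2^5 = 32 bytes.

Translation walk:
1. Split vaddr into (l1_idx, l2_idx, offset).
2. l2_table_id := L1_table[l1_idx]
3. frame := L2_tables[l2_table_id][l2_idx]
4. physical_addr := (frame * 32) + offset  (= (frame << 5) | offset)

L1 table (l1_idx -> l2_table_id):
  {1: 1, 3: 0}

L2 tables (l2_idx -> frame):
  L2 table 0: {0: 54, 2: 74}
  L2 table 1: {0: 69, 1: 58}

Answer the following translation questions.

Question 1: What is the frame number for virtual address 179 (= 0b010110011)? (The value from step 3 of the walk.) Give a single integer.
vaddr = 179: l1_idx=1, l2_idx=1
L1[1] = 1; L2[1][1] = 58

Answer: 58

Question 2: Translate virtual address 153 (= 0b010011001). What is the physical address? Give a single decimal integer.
vaddr = 153 = 0b010011001
Split: l1_idx=1, l2_idx=0, offset=25
L1[1] = 1
L2[1][0] = 69
paddr = 69 * 32 + 25 = 2233

Answer: 2233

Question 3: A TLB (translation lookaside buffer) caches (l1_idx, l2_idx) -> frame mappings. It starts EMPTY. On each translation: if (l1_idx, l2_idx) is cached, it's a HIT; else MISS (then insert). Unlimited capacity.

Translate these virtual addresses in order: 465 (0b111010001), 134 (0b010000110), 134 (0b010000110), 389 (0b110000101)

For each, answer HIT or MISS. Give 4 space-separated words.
vaddr=465: (3,2) not in TLB -> MISS, insert
vaddr=134: (1,0) not in TLB -> MISS, insert
vaddr=134: (1,0) in TLB -> HIT
vaddr=389: (3,0) not in TLB -> MISS, insert

Answer: MISS MISS HIT MISS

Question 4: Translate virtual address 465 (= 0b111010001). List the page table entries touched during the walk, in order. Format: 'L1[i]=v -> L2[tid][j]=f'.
vaddr = 465 = 0b111010001
Split: l1_idx=3, l2_idx=2, offset=17

Answer: L1[3]=0 -> L2[0][2]=74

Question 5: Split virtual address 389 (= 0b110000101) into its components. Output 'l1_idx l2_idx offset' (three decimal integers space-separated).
Answer: 3 0 5

Derivation:
vaddr = 389 = 0b110000101
  top 2 bits -> l1_idx = 3
  next 2 bits -> l2_idx = 0
  bottom 5 bits -> offset = 5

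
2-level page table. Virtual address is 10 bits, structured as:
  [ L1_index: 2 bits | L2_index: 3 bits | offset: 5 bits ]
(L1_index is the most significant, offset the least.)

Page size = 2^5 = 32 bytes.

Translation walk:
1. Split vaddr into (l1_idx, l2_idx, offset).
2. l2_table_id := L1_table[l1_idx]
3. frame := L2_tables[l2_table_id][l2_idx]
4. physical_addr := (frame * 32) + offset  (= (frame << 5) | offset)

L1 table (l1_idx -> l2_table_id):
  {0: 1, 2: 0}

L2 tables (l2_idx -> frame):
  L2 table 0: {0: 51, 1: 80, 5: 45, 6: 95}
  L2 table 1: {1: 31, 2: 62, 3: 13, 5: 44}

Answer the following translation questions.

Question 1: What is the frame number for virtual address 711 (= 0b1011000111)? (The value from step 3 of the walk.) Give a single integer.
Answer: 95

Derivation:
vaddr = 711: l1_idx=2, l2_idx=6
L1[2] = 0; L2[0][6] = 95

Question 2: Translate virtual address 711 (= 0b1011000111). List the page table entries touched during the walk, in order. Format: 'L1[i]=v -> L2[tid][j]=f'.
vaddr = 711 = 0b1011000111
Split: l1_idx=2, l2_idx=6, offset=7

Answer: L1[2]=0 -> L2[0][6]=95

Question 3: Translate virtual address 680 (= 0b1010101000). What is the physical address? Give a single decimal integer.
vaddr = 680 = 0b1010101000
Split: l1_idx=2, l2_idx=5, offset=8
L1[2] = 0
L2[0][5] = 45
paddr = 45 * 32 + 8 = 1448

Answer: 1448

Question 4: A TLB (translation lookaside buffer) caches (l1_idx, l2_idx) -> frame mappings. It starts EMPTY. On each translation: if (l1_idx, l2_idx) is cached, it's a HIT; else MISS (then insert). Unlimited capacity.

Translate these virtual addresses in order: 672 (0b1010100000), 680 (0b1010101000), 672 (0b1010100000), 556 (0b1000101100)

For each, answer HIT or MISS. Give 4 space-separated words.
Answer: MISS HIT HIT MISS

Derivation:
vaddr=672: (2,5) not in TLB -> MISS, insert
vaddr=680: (2,5) in TLB -> HIT
vaddr=672: (2,5) in TLB -> HIT
vaddr=556: (2,1) not in TLB -> MISS, insert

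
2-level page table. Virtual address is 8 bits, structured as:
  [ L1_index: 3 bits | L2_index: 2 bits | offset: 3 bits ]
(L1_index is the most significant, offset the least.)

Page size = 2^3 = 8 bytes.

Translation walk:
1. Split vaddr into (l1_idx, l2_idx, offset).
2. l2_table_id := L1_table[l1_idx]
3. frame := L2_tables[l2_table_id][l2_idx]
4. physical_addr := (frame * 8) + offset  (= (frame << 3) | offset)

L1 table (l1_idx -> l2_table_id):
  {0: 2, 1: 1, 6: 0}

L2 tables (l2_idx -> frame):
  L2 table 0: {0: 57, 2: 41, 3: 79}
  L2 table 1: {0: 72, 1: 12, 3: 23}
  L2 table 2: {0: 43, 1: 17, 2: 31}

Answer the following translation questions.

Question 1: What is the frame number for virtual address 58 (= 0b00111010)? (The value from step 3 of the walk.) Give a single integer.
vaddr = 58: l1_idx=1, l2_idx=3
L1[1] = 1; L2[1][3] = 23

Answer: 23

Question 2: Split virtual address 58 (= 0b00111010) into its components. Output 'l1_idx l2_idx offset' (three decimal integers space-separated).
vaddr = 58 = 0b00111010
  top 3 bits -> l1_idx = 1
  next 2 bits -> l2_idx = 3
  bottom 3 bits -> offset = 2

Answer: 1 3 2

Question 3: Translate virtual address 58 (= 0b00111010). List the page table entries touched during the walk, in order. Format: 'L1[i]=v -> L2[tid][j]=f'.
vaddr = 58 = 0b00111010
Split: l1_idx=1, l2_idx=3, offset=2

Answer: L1[1]=1 -> L2[1][3]=23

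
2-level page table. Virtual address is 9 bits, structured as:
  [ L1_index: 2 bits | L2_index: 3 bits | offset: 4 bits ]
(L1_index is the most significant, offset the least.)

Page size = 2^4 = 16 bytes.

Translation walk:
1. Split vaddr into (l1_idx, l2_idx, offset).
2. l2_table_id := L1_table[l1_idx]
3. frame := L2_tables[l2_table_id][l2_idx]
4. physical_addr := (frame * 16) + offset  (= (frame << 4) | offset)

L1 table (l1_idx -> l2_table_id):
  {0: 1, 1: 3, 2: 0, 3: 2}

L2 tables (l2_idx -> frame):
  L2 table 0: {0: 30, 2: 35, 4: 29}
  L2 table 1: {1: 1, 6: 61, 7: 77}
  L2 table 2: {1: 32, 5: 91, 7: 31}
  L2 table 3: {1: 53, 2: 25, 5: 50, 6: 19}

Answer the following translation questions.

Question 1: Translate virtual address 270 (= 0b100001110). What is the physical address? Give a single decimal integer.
vaddr = 270 = 0b100001110
Split: l1_idx=2, l2_idx=0, offset=14
L1[2] = 0
L2[0][0] = 30
paddr = 30 * 16 + 14 = 494

Answer: 494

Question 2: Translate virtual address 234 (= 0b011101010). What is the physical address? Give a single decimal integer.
Answer: 314

Derivation:
vaddr = 234 = 0b011101010
Split: l1_idx=1, l2_idx=6, offset=10
L1[1] = 3
L2[3][6] = 19
paddr = 19 * 16 + 10 = 314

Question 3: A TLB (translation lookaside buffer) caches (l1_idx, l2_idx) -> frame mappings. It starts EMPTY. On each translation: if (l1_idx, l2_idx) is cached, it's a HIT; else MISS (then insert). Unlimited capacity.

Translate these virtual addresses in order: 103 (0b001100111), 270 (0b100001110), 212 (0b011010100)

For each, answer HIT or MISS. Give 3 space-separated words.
Answer: MISS MISS MISS

Derivation:
vaddr=103: (0,6) not in TLB -> MISS, insert
vaddr=270: (2,0) not in TLB -> MISS, insert
vaddr=212: (1,5) not in TLB -> MISS, insert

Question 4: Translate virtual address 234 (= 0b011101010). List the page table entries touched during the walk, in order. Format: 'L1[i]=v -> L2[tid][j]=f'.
Answer: L1[1]=3 -> L2[3][6]=19

Derivation:
vaddr = 234 = 0b011101010
Split: l1_idx=1, l2_idx=6, offset=10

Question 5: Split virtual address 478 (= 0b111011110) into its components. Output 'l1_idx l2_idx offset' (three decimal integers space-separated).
vaddr = 478 = 0b111011110
  top 2 bits -> l1_idx = 3
  next 3 bits -> l2_idx = 5
  bottom 4 bits -> offset = 14

Answer: 3 5 14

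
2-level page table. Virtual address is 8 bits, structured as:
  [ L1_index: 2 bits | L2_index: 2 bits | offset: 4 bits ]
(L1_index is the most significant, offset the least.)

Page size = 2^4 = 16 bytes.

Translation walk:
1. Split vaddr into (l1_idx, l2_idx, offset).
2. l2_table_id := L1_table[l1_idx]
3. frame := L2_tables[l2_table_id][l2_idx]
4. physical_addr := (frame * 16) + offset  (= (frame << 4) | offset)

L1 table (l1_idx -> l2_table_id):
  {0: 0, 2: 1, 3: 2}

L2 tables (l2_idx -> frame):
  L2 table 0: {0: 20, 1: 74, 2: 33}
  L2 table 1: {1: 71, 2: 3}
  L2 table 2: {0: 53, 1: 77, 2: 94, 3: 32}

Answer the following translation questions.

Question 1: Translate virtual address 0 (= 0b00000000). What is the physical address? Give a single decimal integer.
Answer: 320

Derivation:
vaddr = 0 = 0b00000000
Split: l1_idx=0, l2_idx=0, offset=0
L1[0] = 0
L2[0][0] = 20
paddr = 20 * 16 + 0 = 320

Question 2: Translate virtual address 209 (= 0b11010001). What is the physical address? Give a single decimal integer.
vaddr = 209 = 0b11010001
Split: l1_idx=3, l2_idx=1, offset=1
L1[3] = 2
L2[2][1] = 77
paddr = 77 * 16 + 1 = 1233

Answer: 1233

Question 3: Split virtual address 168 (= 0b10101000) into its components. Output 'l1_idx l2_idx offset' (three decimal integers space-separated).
Answer: 2 2 8

Derivation:
vaddr = 168 = 0b10101000
  top 2 bits -> l1_idx = 2
  next 2 bits -> l2_idx = 2
  bottom 4 bits -> offset = 8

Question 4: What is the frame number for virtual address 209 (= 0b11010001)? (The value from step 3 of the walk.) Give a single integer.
Answer: 77

Derivation:
vaddr = 209: l1_idx=3, l2_idx=1
L1[3] = 2; L2[2][1] = 77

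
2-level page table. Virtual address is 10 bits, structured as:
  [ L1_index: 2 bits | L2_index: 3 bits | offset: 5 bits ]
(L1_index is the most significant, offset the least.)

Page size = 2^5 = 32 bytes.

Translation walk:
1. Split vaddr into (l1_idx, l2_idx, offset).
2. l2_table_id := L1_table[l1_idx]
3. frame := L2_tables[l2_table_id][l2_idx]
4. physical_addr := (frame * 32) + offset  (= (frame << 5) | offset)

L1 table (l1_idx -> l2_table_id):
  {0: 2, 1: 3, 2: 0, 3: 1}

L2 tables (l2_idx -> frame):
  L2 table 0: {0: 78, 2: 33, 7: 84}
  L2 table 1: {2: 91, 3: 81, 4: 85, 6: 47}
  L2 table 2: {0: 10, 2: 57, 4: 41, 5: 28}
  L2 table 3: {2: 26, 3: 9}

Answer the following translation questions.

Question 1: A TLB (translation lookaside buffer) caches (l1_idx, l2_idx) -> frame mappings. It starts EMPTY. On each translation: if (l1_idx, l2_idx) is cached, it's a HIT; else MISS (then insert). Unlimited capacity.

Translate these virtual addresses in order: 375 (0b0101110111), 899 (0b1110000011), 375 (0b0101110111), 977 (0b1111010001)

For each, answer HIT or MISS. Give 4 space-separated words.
Answer: MISS MISS HIT MISS

Derivation:
vaddr=375: (1,3) not in TLB -> MISS, insert
vaddr=899: (3,4) not in TLB -> MISS, insert
vaddr=375: (1,3) in TLB -> HIT
vaddr=977: (3,6) not in TLB -> MISS, insert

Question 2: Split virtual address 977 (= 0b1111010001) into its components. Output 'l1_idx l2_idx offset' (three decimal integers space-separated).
Answer: 3 6 17

Derivation:
vaddr = 977 = 0b1111010001
  top 2 bits -> l1_idx = 3
  next 3 bits -> l2_idx = 6
  bottom 5 bits -> offset = 17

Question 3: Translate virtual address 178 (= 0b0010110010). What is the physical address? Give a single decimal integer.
vaddr = 178 = 0b0010110010
Split: l1_idx=0, l2_idx=5, offset=18
L1[0] = 2
L2[2][5] = 28
paddr = 28 * 32 + 18 = 914

Answer: 914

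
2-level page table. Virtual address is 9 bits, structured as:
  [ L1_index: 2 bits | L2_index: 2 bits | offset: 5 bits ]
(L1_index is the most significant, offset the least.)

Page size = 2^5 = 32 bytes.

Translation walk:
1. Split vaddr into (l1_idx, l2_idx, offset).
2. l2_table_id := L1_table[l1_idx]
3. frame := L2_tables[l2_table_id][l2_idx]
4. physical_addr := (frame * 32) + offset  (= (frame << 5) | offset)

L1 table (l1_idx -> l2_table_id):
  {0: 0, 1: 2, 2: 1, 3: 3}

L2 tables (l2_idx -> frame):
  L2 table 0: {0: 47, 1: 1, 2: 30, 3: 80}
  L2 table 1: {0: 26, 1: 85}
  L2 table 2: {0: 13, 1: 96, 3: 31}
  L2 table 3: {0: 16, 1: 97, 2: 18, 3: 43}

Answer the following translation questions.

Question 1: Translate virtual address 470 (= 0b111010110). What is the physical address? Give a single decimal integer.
vaddr = 470 = 0b111010110
Split: l1_idx=3, l2_idx=2, offset=22
L1[3] = 3
L2[3][2] = 18
paddr = 18 * 32 + 22 = 598

Answer: 598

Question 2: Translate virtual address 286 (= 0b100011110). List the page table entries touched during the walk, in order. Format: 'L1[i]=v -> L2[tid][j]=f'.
Answer: L1[2]=1 -> L2[1][0]=26

Derivation:
vaddr = 286 = 0b100011110
Split: l1_idx=2, l2_idx=0, offset=30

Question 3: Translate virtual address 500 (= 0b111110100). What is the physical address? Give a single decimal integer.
vaddr = 500 = 0b111110100
Split: l1_idx=3, l2_idx=3, offset=20
L1[3] = 3
L2[3][3] = 43
paddr = 43 * 32 + 20 = 1396

Answer: 1396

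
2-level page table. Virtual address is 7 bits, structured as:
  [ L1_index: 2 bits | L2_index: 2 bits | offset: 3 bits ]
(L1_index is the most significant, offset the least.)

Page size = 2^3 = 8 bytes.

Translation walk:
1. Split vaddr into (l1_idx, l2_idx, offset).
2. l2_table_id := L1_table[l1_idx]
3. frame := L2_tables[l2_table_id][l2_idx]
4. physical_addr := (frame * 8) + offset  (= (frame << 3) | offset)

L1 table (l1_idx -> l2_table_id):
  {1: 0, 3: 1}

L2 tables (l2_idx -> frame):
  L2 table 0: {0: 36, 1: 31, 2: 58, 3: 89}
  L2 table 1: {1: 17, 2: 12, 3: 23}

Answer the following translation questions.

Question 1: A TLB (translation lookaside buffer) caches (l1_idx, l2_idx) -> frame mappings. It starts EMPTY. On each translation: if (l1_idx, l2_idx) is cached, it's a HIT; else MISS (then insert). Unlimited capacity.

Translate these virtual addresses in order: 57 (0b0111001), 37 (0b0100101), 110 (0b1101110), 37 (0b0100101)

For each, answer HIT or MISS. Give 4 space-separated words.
vaddr=57: (1,3) not in TLB -> MISS, insert
vaddr=37: (1,0) not in TLB -> MISS, insert
vaddr=110: (3,1) not in TLB -> MISS, insert
vaddr=37: (1,0) in TLB -> HIT

Answer: MISS MISS MISS HIT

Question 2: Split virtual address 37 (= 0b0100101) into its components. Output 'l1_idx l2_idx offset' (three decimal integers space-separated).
Answer: 1 0 5

Derivation:
vaddr = 37 = 0b0100101
  top 2 bits -> l1_idx = 1
  next 2 bits -> l2_idx = 0
  bottom 3 bits -> offset = 5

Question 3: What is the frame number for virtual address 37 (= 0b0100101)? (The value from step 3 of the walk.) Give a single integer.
Answer: 36

Derivation:
vaddr = 37: l1_idx=1, l2_idx=0
L1[1] = 0; L2[0][0] = 36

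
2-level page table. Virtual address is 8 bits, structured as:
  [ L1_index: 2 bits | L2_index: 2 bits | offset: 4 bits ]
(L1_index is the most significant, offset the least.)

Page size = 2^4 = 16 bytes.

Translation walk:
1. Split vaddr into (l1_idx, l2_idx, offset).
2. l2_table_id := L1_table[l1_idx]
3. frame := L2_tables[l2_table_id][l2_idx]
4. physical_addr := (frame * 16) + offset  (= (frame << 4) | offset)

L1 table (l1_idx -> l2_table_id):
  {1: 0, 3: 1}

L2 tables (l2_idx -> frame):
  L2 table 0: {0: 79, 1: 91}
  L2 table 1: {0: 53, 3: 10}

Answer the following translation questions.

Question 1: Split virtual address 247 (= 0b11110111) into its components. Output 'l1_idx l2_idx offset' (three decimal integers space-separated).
vaddr = 247 = 0b11110111
  top 2 bits -> l1_idx = 3
  next 2 bits -> l2_idx = 3
  bottom 4 bits -> offset = 7

Answer: 3 3 7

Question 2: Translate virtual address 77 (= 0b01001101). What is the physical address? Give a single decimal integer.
Answer: 1277

Derivation:
vaddr = 77 = 0b01001101
Split: l1_idx=1, l2_idx=0, offset=13
L1[1] = 0
L2[0][0] = 79
paddr = 79 * 16 + 13 = 1277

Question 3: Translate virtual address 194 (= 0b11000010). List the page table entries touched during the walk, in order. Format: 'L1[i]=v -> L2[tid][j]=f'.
vaddr = 194 = 0b11000010
Split: l1_idx=3, l2_idx=0, offset=2

Answer: L1[3]=1 -> L2[1][0]=53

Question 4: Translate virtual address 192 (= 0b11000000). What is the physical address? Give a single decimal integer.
vaddr = 192 = 0b11000000
Split: l1_idx=3, l2_idx=0, offset=0
L1[3] = 1
L2[1][0] = 53
paddr = 53 * 16 + 0 = 848

Answer: 848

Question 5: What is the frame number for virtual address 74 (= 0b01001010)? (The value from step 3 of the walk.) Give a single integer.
vaddr = 74: l1_idx=1, l2_idx=0
L1[1] = 0; L2[0][0] = 79

Answer: 79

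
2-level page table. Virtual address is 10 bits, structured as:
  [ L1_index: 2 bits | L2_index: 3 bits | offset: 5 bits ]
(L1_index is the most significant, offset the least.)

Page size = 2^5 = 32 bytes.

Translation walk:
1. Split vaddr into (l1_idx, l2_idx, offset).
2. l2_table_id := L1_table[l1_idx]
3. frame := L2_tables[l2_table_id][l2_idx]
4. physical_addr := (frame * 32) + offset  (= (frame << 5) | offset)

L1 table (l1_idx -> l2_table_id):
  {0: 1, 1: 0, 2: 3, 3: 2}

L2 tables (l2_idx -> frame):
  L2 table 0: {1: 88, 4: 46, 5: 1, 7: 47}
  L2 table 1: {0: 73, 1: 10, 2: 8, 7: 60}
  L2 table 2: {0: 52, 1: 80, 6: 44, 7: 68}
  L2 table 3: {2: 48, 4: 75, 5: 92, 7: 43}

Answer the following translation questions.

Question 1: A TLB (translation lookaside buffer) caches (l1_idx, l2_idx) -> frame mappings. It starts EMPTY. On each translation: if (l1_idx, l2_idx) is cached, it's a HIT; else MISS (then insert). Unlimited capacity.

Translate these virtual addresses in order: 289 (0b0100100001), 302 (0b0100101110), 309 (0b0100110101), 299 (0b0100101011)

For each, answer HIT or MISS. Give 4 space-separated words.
Answer: MISS HIT HIT HIT

Derivation:
vaddr=289: (1,1) not in TLB -> MISS, insert
vaddr=302: (1,1) in TLB -> HIT
vaddr=309: (1,1) in TLB -> HIT
vaddr=299: (1,1) in TLB -> HIT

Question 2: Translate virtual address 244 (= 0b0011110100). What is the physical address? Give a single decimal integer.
vaddr = 244 = 0b0011110100
Split: l1_idx=0, l2_idx=7, offset=20
L1[0] = 1
L2[1][7] = 60
paddr = 60 * 32 + 20 = 1940

Answer: 1940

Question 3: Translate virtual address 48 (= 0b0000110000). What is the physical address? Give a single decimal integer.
Answer: 336

Derivation:
vaddr = 48 = 0b0000110000
Split: l1_idx=0, l2_idx=1, offset=16
L1[0] = 1
L2[1][1] = 10
paddr = 10 * 32 + 16 = 336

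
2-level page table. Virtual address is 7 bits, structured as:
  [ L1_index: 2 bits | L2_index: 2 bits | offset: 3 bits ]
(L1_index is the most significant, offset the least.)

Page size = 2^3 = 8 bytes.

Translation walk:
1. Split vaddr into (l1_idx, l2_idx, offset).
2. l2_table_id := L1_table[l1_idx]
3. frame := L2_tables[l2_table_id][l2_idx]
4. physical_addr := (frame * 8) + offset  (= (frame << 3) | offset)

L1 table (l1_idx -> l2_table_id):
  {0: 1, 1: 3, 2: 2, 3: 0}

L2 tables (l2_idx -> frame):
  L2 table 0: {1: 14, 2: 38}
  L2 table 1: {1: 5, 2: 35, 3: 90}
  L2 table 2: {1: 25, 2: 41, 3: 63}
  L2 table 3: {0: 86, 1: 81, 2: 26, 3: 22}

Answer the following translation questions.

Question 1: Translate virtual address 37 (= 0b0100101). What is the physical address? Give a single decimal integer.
vaddr = 37 = 0b0100101
Split: l1_idx=1, l2_idx=0, offset=5
L1[1] = 3
L2[3][0] = 86
paddr = 86 * 8 + 5 = 693

Answer: 693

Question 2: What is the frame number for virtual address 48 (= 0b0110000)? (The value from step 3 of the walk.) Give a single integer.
vaddr = 48: l1_idx=1, l2_idx=2
L1[1] = 3; L2[3][2] = 26

Answer: 26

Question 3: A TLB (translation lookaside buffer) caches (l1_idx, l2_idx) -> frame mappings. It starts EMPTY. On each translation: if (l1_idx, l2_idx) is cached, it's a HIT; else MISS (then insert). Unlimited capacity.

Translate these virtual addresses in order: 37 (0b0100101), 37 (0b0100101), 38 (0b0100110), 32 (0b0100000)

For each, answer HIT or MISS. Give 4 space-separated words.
vaddr=37: (1,0) not in TLB -> MISS, insert
vaddr=37: (1,0) in TLB -> HIT
vaddr=38: (1,0) in TLB -> HIT
vaddr=32: (1,0) in TLB -> HIT

Answer: MISS HIT HIT HIT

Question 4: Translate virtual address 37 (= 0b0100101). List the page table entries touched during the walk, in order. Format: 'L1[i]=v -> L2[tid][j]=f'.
Answer: L1[1]=3 -> L2[3][0]=86

Derivation:
vaddr = 37 = 0b0100101
Split: l1_idx=1, l2_idx=0, offset=5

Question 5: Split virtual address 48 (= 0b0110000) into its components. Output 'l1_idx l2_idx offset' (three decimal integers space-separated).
Answer: 1 2 0

Derivation:
vaddr = 48 = 0b0110000
  top 2 bits -> l1_idx = 1
  next 2 bits -> l2_idx = 2
  bottom 3 bits -> offset = 0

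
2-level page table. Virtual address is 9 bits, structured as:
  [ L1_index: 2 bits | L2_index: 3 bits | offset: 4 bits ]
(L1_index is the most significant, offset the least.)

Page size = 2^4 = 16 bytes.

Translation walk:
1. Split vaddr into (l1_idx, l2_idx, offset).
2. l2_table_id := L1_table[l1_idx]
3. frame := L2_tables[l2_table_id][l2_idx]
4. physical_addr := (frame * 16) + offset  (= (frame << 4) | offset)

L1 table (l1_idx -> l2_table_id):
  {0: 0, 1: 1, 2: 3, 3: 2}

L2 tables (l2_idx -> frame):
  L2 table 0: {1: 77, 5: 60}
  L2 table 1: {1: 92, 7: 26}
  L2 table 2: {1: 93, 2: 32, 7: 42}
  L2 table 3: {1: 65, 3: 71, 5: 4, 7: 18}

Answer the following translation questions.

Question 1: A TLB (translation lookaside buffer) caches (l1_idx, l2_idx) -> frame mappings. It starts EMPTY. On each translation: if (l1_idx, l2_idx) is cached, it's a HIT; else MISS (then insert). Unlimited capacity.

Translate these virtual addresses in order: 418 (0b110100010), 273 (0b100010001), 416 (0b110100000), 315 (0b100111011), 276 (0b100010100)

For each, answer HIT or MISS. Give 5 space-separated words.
vaddr=418: (3,2) not in TLB -> MISS, insert
vaddr=273: (2,1) not in TLB -> MISS, insert
vaddr=416: (3,2) in TLB -> HIT
vaddr=315: (2,3) not in TLB -> MISS, insert
vaddr=276: (2,1) in TLB -> HIT

Answer: MISS MISS HIT MISS HIT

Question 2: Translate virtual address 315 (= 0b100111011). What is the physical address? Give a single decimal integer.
Answer: 1147

Derivation:
vaddr = 315 = 0b100111011
Split: l1_idx=2, l2_idx=3, offset=11
L1[2] = 3
L2[3][3] = 71
paddr = 71 * 16 + 11 = 1147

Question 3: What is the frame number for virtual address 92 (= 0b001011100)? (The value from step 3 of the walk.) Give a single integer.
Answer: 60

Derivation:
vaddr = 92: l1_idx=0, l2_idx=5
L1[0] = 0; L2[0][5] = 60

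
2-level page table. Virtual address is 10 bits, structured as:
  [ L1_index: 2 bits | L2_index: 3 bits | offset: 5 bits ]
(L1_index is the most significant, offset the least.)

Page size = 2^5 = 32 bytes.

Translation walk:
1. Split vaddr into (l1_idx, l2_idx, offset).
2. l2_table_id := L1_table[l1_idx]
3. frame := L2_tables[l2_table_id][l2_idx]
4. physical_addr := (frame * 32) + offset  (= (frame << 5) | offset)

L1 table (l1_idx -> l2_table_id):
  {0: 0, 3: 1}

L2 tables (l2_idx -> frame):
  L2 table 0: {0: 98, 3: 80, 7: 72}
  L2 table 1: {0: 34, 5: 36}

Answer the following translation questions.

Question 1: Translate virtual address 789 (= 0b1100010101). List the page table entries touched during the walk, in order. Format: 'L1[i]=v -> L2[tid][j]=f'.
vaddr = 789 = 0b1100010101
Split: l1_idx=3, l2_idx=0, offset=21

Answer: L1[3]=1 -> L2[1][0]=34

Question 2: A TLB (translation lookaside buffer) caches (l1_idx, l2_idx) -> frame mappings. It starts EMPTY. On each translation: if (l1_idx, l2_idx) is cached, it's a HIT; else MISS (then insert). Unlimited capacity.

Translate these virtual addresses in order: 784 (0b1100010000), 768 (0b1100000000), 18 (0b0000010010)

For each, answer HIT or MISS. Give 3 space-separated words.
Answer: MISS HIT MISS

Derivation:
vaddr=784: (3,0) not in TLB -> MISS, insert
vaddr=768: (3,0) in TLB -> HIT
vaddr=18: (0,0) not in TLB -> MISS, insert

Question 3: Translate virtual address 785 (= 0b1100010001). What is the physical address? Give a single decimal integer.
vaddr = 785 = 0b1100010001
Split: l1_idx=3, l2_idx=0, offset=17
L1[3] = 1
L2[1][0] = 34
paddr = 34 * 32 + 17 = 1105

Answer: 1105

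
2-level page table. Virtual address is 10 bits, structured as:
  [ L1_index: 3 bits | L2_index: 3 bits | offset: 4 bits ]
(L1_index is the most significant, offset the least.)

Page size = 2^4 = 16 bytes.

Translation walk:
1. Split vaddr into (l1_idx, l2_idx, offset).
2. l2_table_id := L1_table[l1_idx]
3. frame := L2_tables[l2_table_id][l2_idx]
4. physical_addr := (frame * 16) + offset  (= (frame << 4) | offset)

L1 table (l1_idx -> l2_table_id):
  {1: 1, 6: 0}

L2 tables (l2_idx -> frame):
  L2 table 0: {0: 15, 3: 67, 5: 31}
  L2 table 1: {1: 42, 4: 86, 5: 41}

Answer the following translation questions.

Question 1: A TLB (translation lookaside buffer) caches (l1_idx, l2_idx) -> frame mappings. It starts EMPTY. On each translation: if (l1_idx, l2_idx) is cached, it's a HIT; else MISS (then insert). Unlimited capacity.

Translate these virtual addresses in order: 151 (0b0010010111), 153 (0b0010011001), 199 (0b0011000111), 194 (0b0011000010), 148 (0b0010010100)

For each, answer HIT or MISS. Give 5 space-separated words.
Answer: MISS HIT MISS HIT HIT

Derivation:
vaddr=151: (1,1) not in TLB -> MISS, insert
vaddr=153: (1,1) in TLB -> HIT
vaddr=199: (1,4) not in TLB -> MISS, insert
vaddr=194: (1,4) in TLB -> HIT
vaddr=148: (1,1) in TLB -> HIT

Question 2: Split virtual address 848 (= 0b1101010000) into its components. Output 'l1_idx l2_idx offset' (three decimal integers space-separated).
vaddr = 848 = 0b1101010000
  top 3 bits -> l1_idx = 6
  next 3 bits -> l2_idx = 5
  bottom 4 bits -> offset = 0

Answer: 6 5 0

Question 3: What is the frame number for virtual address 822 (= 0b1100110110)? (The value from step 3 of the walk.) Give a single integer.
Answer: 67

Derivation:
vaddr = 822: l1_idx=6, l2_idx=3
L1[6] = 0; L2[0][3] = 67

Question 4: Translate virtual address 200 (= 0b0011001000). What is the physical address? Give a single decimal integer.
vaddr = 200 = 0b0011001000
Split: l1_idx=1, l2_idx=4, offset=8
L1[1] = 1
L2[1][4] = 86
paddr = 86 * 16 + 8 = 1384

Answer: 1384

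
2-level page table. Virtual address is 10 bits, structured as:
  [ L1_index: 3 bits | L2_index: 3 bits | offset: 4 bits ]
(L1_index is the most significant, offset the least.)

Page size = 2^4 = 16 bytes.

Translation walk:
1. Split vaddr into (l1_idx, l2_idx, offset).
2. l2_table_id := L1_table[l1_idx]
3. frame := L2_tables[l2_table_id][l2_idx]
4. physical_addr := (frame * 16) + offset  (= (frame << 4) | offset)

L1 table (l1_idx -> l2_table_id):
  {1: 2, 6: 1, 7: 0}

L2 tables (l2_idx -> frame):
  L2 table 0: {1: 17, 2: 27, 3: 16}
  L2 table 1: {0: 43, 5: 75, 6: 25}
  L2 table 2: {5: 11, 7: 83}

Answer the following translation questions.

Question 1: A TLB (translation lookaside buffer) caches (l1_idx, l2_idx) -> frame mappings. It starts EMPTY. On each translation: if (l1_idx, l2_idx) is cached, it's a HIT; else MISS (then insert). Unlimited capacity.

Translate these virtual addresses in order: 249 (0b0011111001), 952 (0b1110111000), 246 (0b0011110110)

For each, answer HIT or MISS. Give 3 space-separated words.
vaddr=249: (1,7) not in TLB -> MISS, insert
vaddr=952: (7,3) not in TLB -> MISS, insert
vaddr=246: (1,7) in TLB -> HIT

Answer: MISS MISS HIT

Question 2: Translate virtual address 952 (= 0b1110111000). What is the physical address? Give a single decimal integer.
vaddr = 952 = 0b1110111000
Split: l1_idx=7, l2_idx=3, offset=8
L1[7] = 0
L2[0][3] = 16
paddr = 16 * 16 + 8 = 264

Answer: 264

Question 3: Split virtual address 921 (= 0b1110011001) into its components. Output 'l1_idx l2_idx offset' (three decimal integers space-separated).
Answer: 7 1 9

Derivation:
vaddr = 921 = 0b1110011001
  top 3 bits -> l1_idx = 7
  next 3 bits -> l2_idx = 1
  bottom 4 bits -> offset = 9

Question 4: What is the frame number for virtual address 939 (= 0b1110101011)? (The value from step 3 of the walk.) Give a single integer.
vaddr = 939: l1_idx=7, l2_idx=2
L1[7] = 0; L2[0][2] = 27

Answer: 27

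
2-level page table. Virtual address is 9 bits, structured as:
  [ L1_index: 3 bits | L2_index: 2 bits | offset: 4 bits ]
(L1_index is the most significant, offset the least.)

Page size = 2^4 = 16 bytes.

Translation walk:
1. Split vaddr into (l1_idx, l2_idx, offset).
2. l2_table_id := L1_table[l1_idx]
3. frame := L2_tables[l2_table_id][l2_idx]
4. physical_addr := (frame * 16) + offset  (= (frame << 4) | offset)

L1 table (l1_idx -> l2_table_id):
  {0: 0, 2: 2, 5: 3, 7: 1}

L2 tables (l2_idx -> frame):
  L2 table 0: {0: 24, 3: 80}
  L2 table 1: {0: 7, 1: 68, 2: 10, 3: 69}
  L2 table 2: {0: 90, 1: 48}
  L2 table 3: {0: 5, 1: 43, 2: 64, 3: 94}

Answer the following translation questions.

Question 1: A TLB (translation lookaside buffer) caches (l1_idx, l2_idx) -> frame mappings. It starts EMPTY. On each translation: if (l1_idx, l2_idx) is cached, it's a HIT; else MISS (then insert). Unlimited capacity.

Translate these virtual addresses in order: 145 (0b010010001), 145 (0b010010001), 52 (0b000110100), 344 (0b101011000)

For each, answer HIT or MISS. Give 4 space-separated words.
Answer: MISS HIT MISS MISS

Derivation:
vaddr=145: (2,1) not in TLB -> MISS, insert
vaddr=145: (2,1) in TLB -> HIT
vaddr=52: (0,3) not in TLB -> MISS, insert
vaddr=344: (5,1) not in TLB -> MISS, insert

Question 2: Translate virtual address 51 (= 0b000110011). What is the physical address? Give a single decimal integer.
Answer: 1283

Derivation:
vaddr = 51 = 0b000110011
Split: l1_idx=0, l2_idx=3, offset=3
L1[0] = 0
L2[0][3] = 80
paddr = 80 * 16 + 3 = 1283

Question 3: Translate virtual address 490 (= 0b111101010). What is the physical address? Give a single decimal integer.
vaddr = 490 = 0b111101010
Split: l1_idx=7, l2_idx=2, offset=10
L1[7] = 1
L2[1][2] = 10
paddr = 10 * 16 + 10 = 170

Answer: 170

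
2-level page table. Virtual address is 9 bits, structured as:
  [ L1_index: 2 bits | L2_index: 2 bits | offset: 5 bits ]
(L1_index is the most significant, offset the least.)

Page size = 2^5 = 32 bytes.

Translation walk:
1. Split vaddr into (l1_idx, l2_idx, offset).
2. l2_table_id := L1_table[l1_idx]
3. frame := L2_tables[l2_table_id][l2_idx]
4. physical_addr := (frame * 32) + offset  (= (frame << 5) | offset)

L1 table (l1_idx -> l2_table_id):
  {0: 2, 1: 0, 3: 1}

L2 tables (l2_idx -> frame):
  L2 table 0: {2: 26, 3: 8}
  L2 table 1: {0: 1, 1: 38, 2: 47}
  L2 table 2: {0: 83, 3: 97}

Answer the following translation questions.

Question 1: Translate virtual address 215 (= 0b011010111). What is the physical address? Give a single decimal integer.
Answer: 855

Derivation:
vaddr = 215 = 0b011010111
Split: l1_idx=1, l2_idx=2, offset=23
L1[1] = 0
L2[0][2] = 26
paddr = 26 * 32 + 23 = 855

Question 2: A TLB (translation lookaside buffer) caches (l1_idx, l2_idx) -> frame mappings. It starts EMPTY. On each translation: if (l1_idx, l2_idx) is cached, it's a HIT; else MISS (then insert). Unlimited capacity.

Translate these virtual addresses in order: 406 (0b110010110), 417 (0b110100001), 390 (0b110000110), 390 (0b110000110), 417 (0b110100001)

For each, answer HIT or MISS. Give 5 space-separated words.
Answer: MISS MISS HIT HIT HIT

Derivation:
vaddr=406: (3,0) not in TLB -> MISS, insert
vaddr=417: (3,1) not in TLB -> MISS, insert
vaddr=390: (3,0) in TLB -> HIT
vaddr=390: (3,0) in TLB -> HIT
vaddr=417: (3,1) in TLB -> HIT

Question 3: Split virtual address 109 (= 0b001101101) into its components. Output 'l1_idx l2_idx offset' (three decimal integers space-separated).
vaddr = 109 = 0b001101101
  top 2 bits -> l1_idx = 0
  next 2 bits -> l2_idx = 3
  bottom 5 bits -> offset = 13

Answer: 0 3 13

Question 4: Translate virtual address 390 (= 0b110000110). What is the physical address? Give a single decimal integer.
vaddr = 390 = 0b110000110
Split: l1_idx=3, l2_idx=0, offset=6
L1[3] = 1
L2[1][0] = 1
paddr = 1 * 32 + 6 = 38

Answer: 38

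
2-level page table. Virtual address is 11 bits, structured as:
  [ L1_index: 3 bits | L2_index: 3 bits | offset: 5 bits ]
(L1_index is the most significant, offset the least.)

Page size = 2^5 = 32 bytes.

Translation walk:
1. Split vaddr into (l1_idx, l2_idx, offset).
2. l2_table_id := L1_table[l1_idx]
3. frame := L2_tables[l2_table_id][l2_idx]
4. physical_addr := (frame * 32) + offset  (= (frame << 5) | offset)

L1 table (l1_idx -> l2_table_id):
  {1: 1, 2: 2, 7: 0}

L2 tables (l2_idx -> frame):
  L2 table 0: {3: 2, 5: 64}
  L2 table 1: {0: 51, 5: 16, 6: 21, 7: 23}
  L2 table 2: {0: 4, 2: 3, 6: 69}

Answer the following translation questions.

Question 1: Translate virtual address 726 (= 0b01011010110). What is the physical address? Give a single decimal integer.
vaddr = 726 = 0b01011010110
Split: l1_idx=2, l2_idx=6, offset=22
L1[2] = 2
L2[2][6] = 69
paddr = 69 * 32 + 22 = 2230

Answer: 2230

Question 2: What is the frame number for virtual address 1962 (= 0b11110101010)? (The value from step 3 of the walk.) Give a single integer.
vaddr = 1962: l1_idx=7, l2_idx=5
L1[7] = 0; L2[0][5] = 64

Answer: 64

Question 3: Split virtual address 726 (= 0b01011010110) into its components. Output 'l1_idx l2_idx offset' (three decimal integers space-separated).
vaddr = 726 = 0b01011010110
  top 3 bits -> l1_idx = 2
  next 3 bits -> l2_idx = 6
  bottom 5 bits -> offset = 22

Answer: 2 6 22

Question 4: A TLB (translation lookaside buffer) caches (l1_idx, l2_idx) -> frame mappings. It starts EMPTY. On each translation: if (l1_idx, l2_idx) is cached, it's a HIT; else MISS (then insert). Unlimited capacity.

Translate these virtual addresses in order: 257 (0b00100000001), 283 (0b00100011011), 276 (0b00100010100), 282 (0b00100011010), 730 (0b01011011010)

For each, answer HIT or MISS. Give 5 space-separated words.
Answer: MISS HIT HIT HIT MISS

Derivation:
vaddr=257: (1,0) not in TLB -> MISS, insert
vaddr=283: (1,0) in TLB -> HIT
vaddr=276: (1,0) in TLB -> HIT
vaddr=282: (1,0) in TLB -> HIT
vaddr=730: (2,6) not in TLB -> MISS, insert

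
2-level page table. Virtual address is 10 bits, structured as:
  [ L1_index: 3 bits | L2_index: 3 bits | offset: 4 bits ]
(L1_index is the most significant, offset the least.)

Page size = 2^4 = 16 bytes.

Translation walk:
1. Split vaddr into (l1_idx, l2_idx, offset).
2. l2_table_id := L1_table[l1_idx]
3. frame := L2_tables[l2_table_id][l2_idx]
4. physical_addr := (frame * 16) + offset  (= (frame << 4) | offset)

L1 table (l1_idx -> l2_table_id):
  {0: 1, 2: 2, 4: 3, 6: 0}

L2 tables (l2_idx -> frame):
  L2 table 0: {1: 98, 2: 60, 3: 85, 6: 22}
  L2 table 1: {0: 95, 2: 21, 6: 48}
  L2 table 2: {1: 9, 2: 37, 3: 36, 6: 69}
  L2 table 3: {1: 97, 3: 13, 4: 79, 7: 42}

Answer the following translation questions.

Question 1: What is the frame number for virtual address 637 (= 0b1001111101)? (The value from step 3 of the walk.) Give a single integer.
Answer: 42

Derivation:
vaddr = 637: l1_idx=4, l2_idx=7
L1[4] = 3; L2[3][7] = 42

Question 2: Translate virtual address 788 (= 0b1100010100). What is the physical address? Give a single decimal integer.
Answer: 1572

Derivation:
vaddr = 788 = 0b1100010100
Split: l1_idx=6, l2_idx=1, offset=4
L1[6] = 0
L2[0][1] = 98
paddr = 98 * 16 + 4 = 1572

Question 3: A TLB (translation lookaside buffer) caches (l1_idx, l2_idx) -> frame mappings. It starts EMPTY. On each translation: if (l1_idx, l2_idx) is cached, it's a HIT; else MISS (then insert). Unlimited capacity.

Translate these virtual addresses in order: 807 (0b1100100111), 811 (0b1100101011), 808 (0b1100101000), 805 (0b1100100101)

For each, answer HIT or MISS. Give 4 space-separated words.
vaddr=807: (6,2) not in TLB -> MISS, insert
vaddr=811: (6,2) in TLB -> HIT
vaddr=808: (6,2) in TLB -> HIT
vaddr=805: (6,2) in TLB -> HIT

Answer: MISS HIT HIT HIT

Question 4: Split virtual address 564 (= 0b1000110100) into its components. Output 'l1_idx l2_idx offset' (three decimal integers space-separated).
vaddr = 564 = 0b1000110100
  top 3 bits -> l1_idx = 4
  next 3 bits -> l2_idx = 3
  bottom 4 bits -> offset = 4

Answer: 4 3 4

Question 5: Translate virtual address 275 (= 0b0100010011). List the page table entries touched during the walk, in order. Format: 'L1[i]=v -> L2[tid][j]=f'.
Answer: L1[2]=2 -> L2[2][1]=9

Derivation:
vaddr = 275 = 0b0100010011
Split: l1_idx=2, l2_idx=1, offset=3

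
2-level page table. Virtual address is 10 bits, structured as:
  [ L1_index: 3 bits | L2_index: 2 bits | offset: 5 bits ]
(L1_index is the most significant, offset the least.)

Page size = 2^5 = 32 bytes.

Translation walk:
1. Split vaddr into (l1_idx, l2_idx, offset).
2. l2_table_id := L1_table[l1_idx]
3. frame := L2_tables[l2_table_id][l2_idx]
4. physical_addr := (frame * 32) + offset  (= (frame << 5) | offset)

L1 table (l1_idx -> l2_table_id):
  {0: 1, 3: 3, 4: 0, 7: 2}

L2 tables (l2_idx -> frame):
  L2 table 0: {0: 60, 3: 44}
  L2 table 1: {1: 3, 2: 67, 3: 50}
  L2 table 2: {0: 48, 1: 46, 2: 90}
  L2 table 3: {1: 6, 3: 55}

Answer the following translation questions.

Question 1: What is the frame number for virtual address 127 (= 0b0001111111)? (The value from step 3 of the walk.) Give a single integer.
vaddr = 127: l1_idx=0, l2_idx=3
L1[0] = 1; L2[1][3] = 50

Answer: 50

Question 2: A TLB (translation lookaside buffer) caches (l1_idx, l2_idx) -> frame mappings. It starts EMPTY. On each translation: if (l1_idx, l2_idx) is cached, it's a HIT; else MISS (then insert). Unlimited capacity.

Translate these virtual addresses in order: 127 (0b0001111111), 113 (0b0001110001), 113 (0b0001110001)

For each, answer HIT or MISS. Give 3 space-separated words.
Answer: MISS HIT HIT

Derivation:
vaddr=127: (0,3) not in TLB -> MISS, insert
vaddr=113: (0,3) in TLB -> HIT
vaddr=113: (0,3) in TLB -> HIT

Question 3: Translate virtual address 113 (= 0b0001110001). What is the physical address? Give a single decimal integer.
vaddr = 113 = 0b0001110001
Split: l1_idx=0, l2_idx=3, offset=17
L1[0] = 1
L2[1][3] = 50
paddr = 50 * 32 + 17 = 1617

Answer: 1617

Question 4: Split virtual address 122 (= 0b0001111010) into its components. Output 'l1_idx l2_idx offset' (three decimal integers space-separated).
vaddr = 122 = 0b0001111010
  top 3 bits -> l1_idx = 0
  next 2 bits -> l2_idx = 3
  bottom 5 bits -> offset = 26

Answer: 0 3 26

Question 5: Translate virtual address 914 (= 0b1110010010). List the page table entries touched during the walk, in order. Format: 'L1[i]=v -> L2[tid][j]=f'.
vaddr = 914 = 0b1110010010
Split: l1_idx=7, l2_idx=0, offset=18

Answer: L1[7]=2 -> L2[2][0]=48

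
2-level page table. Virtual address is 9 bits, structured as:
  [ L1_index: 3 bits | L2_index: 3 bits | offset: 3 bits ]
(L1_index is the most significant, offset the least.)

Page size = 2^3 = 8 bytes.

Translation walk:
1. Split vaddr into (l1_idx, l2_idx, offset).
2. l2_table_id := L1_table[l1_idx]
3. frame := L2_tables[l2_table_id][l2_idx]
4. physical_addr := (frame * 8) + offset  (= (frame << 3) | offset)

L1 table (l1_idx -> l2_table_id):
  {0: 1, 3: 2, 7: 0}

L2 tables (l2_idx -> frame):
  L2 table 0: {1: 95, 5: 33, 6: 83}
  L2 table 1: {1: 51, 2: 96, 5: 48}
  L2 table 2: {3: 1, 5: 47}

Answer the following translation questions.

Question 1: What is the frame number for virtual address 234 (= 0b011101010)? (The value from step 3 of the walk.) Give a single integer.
vaddr = 234: l1_idx=3, l2_idx=5
L1[3] = 2; L2[2][5] = 47

Answer: 47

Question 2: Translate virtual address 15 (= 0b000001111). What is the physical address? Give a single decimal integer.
Answer: 415

Derivation:
vaddr = 15 = 0b000001111
Split: l1_idx=0, l2_idx=1, offset=7
L1[0] = 1
L2[1][1] = 51
paddr = 51 * 8 + 7 = 415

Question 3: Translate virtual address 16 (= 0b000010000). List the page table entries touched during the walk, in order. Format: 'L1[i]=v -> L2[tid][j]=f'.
vaddr = 16 = 0b000010000
Split: l1_idx=0, l2_idx=2, offset=0

Answer: L1[0]=1 -> L2[1][2]=96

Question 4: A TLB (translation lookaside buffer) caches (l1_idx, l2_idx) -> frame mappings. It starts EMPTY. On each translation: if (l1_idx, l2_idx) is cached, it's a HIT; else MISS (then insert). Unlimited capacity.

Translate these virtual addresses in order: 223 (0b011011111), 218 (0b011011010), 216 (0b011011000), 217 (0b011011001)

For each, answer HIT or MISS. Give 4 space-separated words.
Answer: MISS HIT HIT HIT

Derivation:
vaddr=223: (3,3) not in TLB -> MISS, insert
vaddr=218: (3,3) in TLB -> HIT
vaddr=216: (3,3) in TLB -> HIT
vaddr=217: (3,3) in TLB -> HIT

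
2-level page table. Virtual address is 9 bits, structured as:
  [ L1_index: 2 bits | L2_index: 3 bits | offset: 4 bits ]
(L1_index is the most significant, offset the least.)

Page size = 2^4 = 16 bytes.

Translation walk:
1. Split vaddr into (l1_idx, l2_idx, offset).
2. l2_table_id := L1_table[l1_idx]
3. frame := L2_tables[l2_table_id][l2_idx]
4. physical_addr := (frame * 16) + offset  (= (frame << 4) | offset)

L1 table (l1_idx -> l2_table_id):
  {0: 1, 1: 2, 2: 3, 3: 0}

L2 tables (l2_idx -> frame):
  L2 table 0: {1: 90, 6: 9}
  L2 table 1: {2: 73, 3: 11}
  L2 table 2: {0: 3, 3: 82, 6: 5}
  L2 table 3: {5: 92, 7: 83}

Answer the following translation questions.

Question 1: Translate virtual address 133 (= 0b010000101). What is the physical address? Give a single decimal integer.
vaddr = 133 = 0b010000101
Split: l1_idx=1, l2_idx=0, offset=5
L1[1] = 2
L2[2][0] = 3
paddr = 3 * 16 + 5 = 53

Answer: 53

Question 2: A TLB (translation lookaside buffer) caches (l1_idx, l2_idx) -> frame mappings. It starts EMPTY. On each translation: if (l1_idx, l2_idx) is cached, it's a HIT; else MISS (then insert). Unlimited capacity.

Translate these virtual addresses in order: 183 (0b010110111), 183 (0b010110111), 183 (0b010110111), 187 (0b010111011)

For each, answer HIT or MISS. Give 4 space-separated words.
vaddr=183: (1,3) not in TLB -> MISS, insert
vaddr=183: (1,3) in TLB -> HIT
vaddr=183: (1,3) in TLB -> HIT
vaddr=187: (1,3) in TLB -> HIT

Answer: MISS HIT HIT HIT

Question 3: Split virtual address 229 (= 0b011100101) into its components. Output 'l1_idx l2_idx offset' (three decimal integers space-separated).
vaddr = 229 = 0b011100101
  top 2 bits -> l1_idx = 1
  next 3 bits -> l2_idx = 6
  bottom 4 bits -> offset = 5

Answer: 1 6 5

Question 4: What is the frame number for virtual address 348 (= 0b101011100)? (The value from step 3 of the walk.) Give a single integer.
vaddr = 348: l1_idx=2, l2_idx=5
L1[2] = 3; L2[3][5] = 92

Answer: 92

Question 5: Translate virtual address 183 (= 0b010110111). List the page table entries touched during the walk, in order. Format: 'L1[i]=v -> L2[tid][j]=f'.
Answer: L1[1]=2 -> L2[2][3]=82

Derivation:
vaddr = 183 = 0b010110111
Split: l1_idx=1, l2_idx=3, offset=7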